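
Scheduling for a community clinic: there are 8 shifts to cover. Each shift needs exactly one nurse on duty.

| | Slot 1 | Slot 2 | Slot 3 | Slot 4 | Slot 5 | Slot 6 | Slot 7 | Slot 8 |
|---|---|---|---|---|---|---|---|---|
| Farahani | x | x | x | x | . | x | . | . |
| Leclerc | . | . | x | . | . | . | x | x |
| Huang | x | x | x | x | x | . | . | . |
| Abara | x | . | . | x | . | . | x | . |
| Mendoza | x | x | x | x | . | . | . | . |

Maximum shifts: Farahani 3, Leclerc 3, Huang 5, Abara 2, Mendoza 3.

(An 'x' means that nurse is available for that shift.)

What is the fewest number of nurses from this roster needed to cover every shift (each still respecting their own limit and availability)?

8 slots to fill and no one can take more than 5, so at least ⌈8/5⌉ = 2 nurses are needed.
Shifts {Slot 5, Slot 6, Slot 7} need 3 slots, but among the nurses available for them (Farahani, Leclerc, Huang, and Abara) any 2 together supply at most 2. So 2 nurses are not enough.
Farahani, Leclerc, and Huang alone can cover everything: Slot 1→Farahani, Slot 2→Farahani, Slot 3→Leclerc, Slot 4→Huang, Slot 5→Huang, Slot 6→Farahani, Slot 7→Leclerc, Slot 8→Leclerc.

3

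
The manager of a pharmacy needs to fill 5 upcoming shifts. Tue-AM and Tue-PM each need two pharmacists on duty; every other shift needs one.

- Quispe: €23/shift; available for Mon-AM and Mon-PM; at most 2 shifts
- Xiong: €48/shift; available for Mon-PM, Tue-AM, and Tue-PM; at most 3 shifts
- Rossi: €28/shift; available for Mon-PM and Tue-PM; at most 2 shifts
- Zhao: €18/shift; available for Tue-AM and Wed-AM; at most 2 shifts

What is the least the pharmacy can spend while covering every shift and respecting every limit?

€206

Mon-AM can only be covered by Quispe, so that assignment is forced.
Tue-AM can only be covered by Xiong and Zhao, so that assignment is forced.
Tue-PM can only be covered by Xiong and Rossi, so that assignment is forced.
Picking the cheapest available pharmacist for each shift independently would cost €206, and that bound is achievable.
An optimal schedule: Mon-AM→Quispe, Mon-PM→Quispe, Tue-AM→Xiong+Zhao, Tue-PM→Xiong+Rossi, Wed-AM→Zhao.
Total: 23 + 23 + 48 + 18 + 48 + 28 + 18 = €206.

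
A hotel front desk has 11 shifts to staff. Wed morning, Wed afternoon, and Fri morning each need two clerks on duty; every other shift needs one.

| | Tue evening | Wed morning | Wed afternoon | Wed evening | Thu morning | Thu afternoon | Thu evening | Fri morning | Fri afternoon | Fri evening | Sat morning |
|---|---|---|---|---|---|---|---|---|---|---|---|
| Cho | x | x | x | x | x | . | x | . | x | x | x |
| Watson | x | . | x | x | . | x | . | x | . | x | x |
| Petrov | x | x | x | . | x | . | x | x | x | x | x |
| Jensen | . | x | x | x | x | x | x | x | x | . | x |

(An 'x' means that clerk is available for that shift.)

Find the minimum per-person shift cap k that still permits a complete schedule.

With 4 clerks and 14 worker-slots to fill, someone must work at least ⌈14/4⌉ = 4 shifts, so k ≥ 4.
k = 4 works: Tue evening→Cho, Wed morning→Cho+Petrov, Wed afternoon→Watson+Jensen, Wed evening→Cho, Thu morning→Cho, Thu afternoon→Watson, Thu evening→Petrov, Fri morning→Watson+Petrov, Fri afternoon→Petrov, Fri evening→Watson, Sat morning→Jensen.
Loads: Cho 4, Watson 4, Petrov 4, Jensen 2 — all ≤ 4.

4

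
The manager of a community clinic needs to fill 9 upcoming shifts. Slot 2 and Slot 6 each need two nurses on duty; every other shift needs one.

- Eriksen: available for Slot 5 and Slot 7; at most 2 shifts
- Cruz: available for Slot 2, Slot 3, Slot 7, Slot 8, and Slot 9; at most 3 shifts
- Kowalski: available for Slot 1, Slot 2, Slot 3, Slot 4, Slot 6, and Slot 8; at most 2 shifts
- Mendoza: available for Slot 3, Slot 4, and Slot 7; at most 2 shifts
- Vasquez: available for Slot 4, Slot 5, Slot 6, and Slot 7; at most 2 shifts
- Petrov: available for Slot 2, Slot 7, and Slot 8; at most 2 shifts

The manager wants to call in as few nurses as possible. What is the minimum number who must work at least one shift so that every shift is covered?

5

11 slots to fill and no one can take more than 3, so at least ⌈11/3⌉ = 4 nurses are needed.
Any 4 nurses together have capacity at most 3+2+2+2 = 9 < 11 slots, so 4 can never suffice.
Eriksen, Cruz, Kowalski, Vasquez, and Petrov alone can cover everything: Slot 1→Kowalski, Slot 2→Cruz+Petrov, Slot 3→Cruz, Slot 4→Vasquez, Slot 5→Eriksen, Slot 6→Kowalski+Vasquez, Slot 7→Eriksen, Slot 8→Petrov, Slot 9→Cruz.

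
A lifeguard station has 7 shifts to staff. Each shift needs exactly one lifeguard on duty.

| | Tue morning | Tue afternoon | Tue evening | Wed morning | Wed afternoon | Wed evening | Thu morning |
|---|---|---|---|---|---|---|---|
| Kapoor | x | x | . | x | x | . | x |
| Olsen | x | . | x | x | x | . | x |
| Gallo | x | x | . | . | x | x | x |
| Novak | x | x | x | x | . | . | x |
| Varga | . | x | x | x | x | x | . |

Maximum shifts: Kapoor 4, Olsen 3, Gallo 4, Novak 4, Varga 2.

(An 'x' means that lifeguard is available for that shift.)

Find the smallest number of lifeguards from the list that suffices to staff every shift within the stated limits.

7 slots to fill and no one can take more than 4, so at least ⌈7/4⌉ = 2 lifeguards are needed.
Olsen and Gallo alone can cover everything: Tue morning→Olsen, Tue afternoon→Gallo, Tue evening→Olsen, Wed morning→Olsen, Wed afternoon→Gallo, Wed evening→Gallo, Thu morning→Gallo.

2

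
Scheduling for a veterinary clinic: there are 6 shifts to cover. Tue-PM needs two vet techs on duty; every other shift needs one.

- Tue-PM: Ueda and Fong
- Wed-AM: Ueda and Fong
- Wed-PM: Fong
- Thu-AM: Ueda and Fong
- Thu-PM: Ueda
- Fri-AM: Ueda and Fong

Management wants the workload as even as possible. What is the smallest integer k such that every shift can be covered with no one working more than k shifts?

4

With 2 vet techs and 7 worker-slots to fill, someone must work at least ⌈7/2⌉ = 4 shifts, so k ≥ 4.
k = 4 works: Tue-PM→Ueda+Fong, Wed-AM→Ueda, Wed-PM→Fong, Thu-AM→Ueda, Thu-PM→Ueda, Fri-AM→Fong.
Loads: Ueda 4, Fong 3 — all ≤ 4.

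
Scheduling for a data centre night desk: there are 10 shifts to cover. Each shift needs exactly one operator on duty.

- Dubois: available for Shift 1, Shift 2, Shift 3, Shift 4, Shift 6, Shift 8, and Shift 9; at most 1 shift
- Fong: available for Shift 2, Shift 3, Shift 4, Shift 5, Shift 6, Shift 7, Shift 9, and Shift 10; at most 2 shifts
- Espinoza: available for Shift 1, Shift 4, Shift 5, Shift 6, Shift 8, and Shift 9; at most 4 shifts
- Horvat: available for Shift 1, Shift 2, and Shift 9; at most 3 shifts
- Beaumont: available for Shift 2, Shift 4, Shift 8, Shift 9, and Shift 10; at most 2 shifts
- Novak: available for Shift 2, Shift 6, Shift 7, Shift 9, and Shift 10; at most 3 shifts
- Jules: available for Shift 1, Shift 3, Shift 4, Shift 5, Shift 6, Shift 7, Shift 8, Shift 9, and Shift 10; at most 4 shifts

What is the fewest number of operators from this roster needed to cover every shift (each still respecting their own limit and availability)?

10 slots to fill and no one can take more than 4, so at least ⌈10/4⌉ = 3 operators are needed.
Fong, Espinoza, and Jules alone can cover everything: Shift 1→Espinoza, Shift 2→Fong, Shift 3→Fong, Shift 4→Espinoza, Shift 5→Espinoza, Shift 6→Jules, Shift 7→Jules, Shift 8→Espinoza, Shift 9→Jules, Shift 10→Jules.

3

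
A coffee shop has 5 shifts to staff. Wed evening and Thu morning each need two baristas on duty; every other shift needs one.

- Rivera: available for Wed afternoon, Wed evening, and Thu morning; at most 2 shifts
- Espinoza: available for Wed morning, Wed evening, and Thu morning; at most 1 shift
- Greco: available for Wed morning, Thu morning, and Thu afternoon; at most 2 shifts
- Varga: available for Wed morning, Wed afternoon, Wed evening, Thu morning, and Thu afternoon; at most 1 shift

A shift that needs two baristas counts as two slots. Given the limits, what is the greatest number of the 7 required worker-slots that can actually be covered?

6

Total capacity across all baristas is 2+1+2+1 = 6, and 7 slots are needed, so at most 6 can be filled.
An assignment achieving 6: Wed morning→Espinoza, Wed afternoon→Rivera, Wed evening→Rivera+Varga, Thu morning→Greco, Thu afternoon→Greco.
Loads: Rivera 2/2, Espinoza 1/1, Greco 2/2, Varga 1/1.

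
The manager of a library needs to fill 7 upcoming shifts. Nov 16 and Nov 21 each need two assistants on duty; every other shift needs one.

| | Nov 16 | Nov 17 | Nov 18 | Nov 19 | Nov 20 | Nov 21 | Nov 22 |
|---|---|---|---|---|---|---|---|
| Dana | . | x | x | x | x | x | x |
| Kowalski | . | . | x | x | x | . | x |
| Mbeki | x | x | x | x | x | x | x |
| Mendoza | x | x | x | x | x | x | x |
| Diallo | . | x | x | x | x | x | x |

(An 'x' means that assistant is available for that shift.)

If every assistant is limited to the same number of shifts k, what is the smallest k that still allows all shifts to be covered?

With 5 assistants and 9 worker-slots to fill, someone must work at least ⌈9/5⌉ = 2 shifts, so k ≥ 2.
k = 2 works: Nov 16→Mbeki+Mendoza, Nov 17→Dana, Nov 18→Dana, Nov 19→Kowalski, Nov 20→Kowalski, Nov 21→Mendoza+Diallo, Nov 22→Mbeki.
Loads: Dana 2, Kowalski 2, Mbeki 2, Mendoza 2, Diallo 1 — all ≤ 2.

2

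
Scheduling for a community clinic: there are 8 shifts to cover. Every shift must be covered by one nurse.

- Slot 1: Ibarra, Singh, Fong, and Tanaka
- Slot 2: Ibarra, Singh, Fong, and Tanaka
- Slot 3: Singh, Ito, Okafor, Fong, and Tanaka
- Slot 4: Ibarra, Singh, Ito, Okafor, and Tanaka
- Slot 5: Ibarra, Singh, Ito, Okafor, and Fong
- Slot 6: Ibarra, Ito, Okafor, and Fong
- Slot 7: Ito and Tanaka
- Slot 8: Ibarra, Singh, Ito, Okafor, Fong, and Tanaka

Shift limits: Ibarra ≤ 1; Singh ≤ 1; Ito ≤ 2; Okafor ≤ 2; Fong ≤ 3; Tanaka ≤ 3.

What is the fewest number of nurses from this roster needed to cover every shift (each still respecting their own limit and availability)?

8 slots to fill and no one can take more than 3, so at least ⌈8/3⌉ = 3 nurses are needed.
Ito, Fong, and Tanaka alone can cover everything: Slot 1→Fong, Slot 2→Fong, Slot 3→Tanaka, Slot 4→Ito, Slot 5→Ito, Slot 6→Fong, Slot 7→Tanaka, Slot 8→Tanaka.

3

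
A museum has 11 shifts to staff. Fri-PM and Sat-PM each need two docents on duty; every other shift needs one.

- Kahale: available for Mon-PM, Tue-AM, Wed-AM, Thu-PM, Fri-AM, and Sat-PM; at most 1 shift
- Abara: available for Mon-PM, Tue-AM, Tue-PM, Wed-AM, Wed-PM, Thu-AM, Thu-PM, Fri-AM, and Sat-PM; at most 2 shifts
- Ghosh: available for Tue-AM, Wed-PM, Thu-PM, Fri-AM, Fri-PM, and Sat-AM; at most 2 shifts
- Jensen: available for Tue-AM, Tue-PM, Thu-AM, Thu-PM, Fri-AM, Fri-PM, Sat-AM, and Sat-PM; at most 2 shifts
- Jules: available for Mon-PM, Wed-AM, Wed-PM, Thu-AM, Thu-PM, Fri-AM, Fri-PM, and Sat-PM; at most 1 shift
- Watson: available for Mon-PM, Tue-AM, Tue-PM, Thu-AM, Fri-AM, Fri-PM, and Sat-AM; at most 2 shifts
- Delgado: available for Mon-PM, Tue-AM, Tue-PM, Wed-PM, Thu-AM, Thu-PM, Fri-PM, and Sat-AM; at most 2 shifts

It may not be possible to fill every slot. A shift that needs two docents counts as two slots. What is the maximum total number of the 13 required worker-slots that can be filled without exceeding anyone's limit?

12

Total capacity across all docents is 1+2+2+2+1+2+2 = 12, and 13 slots are needed, so at most 12 can be filled.
An assignment achieving 12: Mon-PM→Watson, Tue-AM→Delgado, Tue-PM→Abara, Wed-AM→Kahale, Wed-PM→Abara, Thu-AM→Jensen, Thu-PM→Delgado, Fri-PM→Ghosh+Watson, Sat-AM→Ghosh, Sat-PM→Jensen+Jules.
Loads: Kahale 1/1, Abara 2/2, Ghosh 2/2, Jensen 2/2, Jules 1/1, Watson 2/2, Delgado 2/2.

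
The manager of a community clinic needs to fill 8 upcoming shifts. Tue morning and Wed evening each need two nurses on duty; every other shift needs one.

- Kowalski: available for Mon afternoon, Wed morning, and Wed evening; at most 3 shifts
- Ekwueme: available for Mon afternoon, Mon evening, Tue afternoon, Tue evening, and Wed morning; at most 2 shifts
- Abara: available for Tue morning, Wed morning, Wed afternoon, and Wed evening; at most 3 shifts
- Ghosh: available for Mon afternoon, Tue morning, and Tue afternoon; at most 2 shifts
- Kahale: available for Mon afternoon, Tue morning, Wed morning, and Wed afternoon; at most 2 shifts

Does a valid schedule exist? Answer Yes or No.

Yes

Mon evening can only be covered by Ekwueme, so that assignment is forced.
Tue evening can only be covered by Ekwueme, so that assignment is forced.
Wed evening can only be covered by Kowalski and Abara, so that assignment is forced.
One valid schedule: Mon afternoon→Kowalski, Mon evening→Ekwueme, Tue morning→Abara+Ghosh, Tue afternoon→Ghosh, Tue evening→Ekwueme, Wed morning→Kowalski, Wed afternoon→Abara, Wed evening→Kowalski+Abara.
Loads: Kowalski 3/3, Ekwueme 2/2, Abara 3/3, Ghosh 2/2, Kahale 0/2 — all within limits.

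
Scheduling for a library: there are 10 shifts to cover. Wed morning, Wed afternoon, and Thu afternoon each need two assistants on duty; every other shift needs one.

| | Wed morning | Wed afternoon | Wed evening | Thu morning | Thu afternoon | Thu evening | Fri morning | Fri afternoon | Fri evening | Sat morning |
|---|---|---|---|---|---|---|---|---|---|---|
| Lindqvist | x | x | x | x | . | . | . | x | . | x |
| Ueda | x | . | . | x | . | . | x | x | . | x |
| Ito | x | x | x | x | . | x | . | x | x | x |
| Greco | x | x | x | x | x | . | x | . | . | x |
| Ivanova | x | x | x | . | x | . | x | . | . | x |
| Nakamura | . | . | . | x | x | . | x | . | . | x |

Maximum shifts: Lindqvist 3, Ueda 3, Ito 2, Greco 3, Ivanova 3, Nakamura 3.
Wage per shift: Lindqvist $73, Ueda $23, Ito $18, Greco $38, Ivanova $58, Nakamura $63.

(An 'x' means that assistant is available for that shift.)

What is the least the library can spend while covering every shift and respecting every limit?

Thu evening can only be covered by Ito, so that assignment is forced.
Fri evening can only be covered by Ito, so that assignment is forced.
Picking the cheapest available assistant for each shift independently would cost $324, but that ignores the shift limits.
An optimal schedule: Wed morning→Ueda+Ivanova, Wed afternoon→Greco+Ivanova, Wed evening→Greco, Thu morning→Nakamura, Thu afternoon→Greco+Ivanova, Thu evening→Ito, Fri morning→Ueda, Fri afternoon→Ueda, Fri evening→Ito, Sat morning→Nakamura.
Total: 23 + 58 + 38 + 58 + 38 + 63 + 38 + 58 + 18 + 23 + 23 + 18 + 63 = $519.

$519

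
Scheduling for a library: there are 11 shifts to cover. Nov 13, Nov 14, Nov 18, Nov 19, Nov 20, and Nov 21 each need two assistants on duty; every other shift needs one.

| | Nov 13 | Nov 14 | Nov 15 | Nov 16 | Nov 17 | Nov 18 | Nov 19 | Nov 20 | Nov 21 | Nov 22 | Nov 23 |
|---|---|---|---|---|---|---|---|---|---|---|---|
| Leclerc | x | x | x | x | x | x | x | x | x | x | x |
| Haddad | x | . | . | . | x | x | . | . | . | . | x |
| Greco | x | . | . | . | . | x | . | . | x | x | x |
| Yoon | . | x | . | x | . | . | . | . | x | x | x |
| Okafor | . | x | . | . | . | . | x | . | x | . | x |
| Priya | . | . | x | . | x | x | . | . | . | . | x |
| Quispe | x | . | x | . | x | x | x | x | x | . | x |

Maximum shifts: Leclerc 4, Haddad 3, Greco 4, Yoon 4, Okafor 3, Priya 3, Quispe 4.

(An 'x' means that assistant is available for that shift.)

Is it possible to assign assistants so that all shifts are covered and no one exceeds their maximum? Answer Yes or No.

Nov 20 can only be covered by Leclerc and Quispe, so that assignment is forced.
One valid schedule: Nov 13→Haddad+Greco, Nov 14→Leclerc+Yoon, Nov 15→Leclerc, Nov 16→Leclerc, Nov 17→Haddad, Nov 18→Greco+Priya, Nov 19→Okafor+Quispe, Nov 20→Leclerc+Quispe, Nov 21→Greco+Yoon, Nov 22→Greco, Nov 23→Haddad.
Loads: Leclerc 4/4, Haddad 3/3, Greco 4/4, Yoon 2/4, Okafor 1/3, Priya 1/3, Quispe 2/4 — all within limits.

Yes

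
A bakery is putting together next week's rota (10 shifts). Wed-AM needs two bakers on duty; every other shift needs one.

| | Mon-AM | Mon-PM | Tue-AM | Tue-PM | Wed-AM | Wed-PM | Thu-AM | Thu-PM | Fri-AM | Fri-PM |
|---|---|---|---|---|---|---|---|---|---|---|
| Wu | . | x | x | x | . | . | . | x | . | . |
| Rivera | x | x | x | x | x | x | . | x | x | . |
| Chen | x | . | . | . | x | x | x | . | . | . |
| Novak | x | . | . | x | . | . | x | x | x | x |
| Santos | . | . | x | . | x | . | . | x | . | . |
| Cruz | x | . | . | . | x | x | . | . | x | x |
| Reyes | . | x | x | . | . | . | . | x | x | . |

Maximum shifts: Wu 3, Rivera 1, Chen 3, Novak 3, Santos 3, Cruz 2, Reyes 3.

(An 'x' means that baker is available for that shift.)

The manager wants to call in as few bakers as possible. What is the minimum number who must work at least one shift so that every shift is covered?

11 slots to fill and no one can take more than 3, so at least ⌈11/3⌉ = 4 bakers are needed.
Wu, Chen, Novak, and Santos alone can cover everything: Mon-AM→Chen, Mon-PM→Wu, Tue-AM→Wu, Tue-PM→Wu, Wed-AM→Chen+Santos, Wed-PM→Chen, Thu-AM→Novak, Thu-PM→Santos, Fri-AM→Novak, Fri-PM→Novak.

4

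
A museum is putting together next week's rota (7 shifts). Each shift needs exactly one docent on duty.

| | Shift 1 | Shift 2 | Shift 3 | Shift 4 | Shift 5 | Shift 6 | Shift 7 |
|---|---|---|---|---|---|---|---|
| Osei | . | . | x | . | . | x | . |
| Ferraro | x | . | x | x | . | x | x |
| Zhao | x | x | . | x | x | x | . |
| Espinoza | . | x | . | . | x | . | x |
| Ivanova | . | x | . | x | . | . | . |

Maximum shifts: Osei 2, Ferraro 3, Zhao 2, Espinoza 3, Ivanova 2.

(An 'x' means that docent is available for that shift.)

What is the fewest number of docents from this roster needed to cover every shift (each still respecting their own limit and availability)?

3

7 slots to fill and no one can take more than 3, so at least ⌈7/3⌉ = 3 docents are needed.
Osei, Ferraro, and Zhao alone can cover everything: Shift 1→Ferraro, Shift 2→Zhao, Shift 3→Osei, Shift 4→Ferraro, Shift 5→Zhao, Shift 6→Osei, Shift 7→Ferraro.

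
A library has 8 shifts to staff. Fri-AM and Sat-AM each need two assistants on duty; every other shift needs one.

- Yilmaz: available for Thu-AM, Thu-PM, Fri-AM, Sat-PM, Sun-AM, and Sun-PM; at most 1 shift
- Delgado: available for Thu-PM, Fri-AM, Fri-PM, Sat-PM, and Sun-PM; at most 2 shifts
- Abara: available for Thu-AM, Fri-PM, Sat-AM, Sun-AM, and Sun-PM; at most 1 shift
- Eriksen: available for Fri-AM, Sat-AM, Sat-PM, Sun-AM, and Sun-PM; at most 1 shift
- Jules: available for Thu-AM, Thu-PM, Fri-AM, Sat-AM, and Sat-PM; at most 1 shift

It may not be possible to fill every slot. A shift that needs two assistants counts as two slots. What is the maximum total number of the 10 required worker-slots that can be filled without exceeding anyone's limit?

6

Total capacity across all assistants is 1+2+1+1+1 = 6, and 10 slots are needed, so at most 6 can be filled.
An assignment achieving 6: Thu-AM→Yilmaz, Thu-PM→Delgado, Fri-AM→Jules, Fri-PM→Delgado, Sat-AM→Abara+Eriksen.
Loads: Yilmaz 1/1, Delgado 2/2, Abara 1/1, Eriksen 1/1, Jules 1/1.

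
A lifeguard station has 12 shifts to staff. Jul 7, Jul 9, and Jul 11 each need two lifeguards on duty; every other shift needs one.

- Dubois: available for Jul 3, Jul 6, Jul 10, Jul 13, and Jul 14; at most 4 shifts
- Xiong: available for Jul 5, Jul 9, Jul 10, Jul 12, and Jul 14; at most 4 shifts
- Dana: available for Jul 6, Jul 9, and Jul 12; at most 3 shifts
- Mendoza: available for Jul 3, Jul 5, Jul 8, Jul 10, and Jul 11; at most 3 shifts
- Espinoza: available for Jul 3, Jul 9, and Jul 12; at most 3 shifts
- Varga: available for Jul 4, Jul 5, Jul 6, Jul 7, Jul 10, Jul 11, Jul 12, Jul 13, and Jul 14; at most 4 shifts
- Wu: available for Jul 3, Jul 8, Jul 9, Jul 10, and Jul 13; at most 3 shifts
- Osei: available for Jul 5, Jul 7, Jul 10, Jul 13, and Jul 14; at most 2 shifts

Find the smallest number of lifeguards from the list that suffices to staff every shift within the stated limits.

5

15 slots to fill and no one can take more than 4, so at least ⌈15/4⌉ = 4 lifeguards are needed.
Shifts {Jul 7, Jul 9, Jul 11} need 6 slots, but among the lifeguards available for them (Xiong, Dana, Mendoza, Espinoza, Varga, Wu, and Osei) any 4 together supply at most 5. So 4 lifeguards are not enough.
Xiong, Dana, Mendoza, Varga, and Osei alone can cover everything: Jul 3→Mendoza, Jul 4→Varga, Jul 5→Xiong, Jul 6→Dana, Jul 7→Varga+Osei, Jul 8→Mendoza, Jul 9→Xiong+Dana, Jul 10→Osei, Jul 11→Mendoza+Varga, Jul 12→Xiong, Jul 13→Varga, Jul 14→Xiong.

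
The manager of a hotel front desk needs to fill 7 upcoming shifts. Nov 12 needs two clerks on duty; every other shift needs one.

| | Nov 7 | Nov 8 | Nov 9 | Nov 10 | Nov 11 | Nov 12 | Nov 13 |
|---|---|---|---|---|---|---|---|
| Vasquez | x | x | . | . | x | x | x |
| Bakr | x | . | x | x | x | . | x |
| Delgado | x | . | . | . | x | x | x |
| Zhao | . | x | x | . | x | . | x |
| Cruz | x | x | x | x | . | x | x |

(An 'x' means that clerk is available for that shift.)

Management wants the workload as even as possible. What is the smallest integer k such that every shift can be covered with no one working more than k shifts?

2

With 5 clerks and 8 worker-slots to fill, someone must work at least ⌈8/5⌉ = 2 shifts, so k ≥ 2.
k = 2 works: Nov 7→Delgado, Nov 8→Vasquez, Nov 9→Bakr, Nov 10→Bakr, Nov 11→Zhao, Nov 12→Vasquez+Delgado, Nov 13→Zhao.
Loads: Vasquez 2, Bakr 2, Delgado 2, Zhao 2, Cruz 0 — all ≤ 2.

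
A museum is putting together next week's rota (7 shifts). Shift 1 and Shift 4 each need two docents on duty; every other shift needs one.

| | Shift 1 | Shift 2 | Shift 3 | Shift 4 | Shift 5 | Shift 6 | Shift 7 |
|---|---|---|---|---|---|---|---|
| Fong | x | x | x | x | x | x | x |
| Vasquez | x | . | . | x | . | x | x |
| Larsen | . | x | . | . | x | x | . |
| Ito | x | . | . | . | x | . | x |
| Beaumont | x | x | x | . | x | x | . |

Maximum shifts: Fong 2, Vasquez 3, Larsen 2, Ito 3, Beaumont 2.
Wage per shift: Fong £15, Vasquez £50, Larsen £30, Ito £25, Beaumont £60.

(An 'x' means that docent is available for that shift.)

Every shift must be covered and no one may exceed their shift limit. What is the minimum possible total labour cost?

Shift 4 can only be covered by Fong and Vasquez, so that assignment is forced.
Picking the cheapest available docent for each shift independently would cost £180, but that ignores the shift limits.
An optimal schedule: Shift 1→Ito+Vasquez, Shift 2→Larsen, Shift 3→Fong, Shift 4→Fong+Vasquez, Shift 5→Ito, Shift 6→Larsen, Shift 7→Ito.
Total: 25 + 50 + 30 + 15 + 15 + 50 + 25 + 30 + 25 = £265.

£265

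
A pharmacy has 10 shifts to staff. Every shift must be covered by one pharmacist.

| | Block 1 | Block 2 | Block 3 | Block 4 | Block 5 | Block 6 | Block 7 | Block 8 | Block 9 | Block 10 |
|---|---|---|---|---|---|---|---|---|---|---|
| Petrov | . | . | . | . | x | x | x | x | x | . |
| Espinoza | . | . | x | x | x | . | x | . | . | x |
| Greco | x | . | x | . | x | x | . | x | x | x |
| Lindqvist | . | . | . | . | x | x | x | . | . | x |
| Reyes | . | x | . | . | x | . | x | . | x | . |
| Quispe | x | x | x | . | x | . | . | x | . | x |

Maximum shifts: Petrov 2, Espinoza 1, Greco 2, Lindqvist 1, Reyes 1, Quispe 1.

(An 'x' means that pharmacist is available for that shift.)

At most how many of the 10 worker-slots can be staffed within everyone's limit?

Total capacity across all pharmacists is 2+1+2+1+1+1 = 8, and 10 slots are needed, so at most 8 can be filled.
An assignment achieving 8: Block 1→Greco, Block 2→Reyes, Block 3→Greco, Block 4→Espinoza, Block 6→Petrov, Block 7→Lindqvist, Block 8→Petrov, Block 10→Quispe.
Loads: Petrov 2/2, Espinoza 1/1, Greco 2/2, Lindqvist 1/1, Reyes 1/1, Quispe 1/1.

8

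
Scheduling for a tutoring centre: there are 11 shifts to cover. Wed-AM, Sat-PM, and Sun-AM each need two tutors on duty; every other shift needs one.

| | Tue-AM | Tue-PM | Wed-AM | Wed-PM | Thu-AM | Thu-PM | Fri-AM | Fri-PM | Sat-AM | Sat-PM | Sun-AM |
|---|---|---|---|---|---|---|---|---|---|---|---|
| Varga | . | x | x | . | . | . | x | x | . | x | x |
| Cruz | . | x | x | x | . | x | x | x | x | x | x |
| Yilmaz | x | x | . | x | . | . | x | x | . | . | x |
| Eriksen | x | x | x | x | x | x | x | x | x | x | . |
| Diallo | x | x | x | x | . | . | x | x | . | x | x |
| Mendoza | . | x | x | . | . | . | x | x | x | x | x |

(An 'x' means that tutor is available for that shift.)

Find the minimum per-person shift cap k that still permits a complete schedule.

With 6 tutors and 14 worker-slots to fill, someone must work at least ⌈14/6⌉ = 3 shifts, so k ≥ 3.
k = 3 works: Tue-AM→Yilmaz, Tue-PM→Varga, Wed-AM→Eriksen+Diallo, Wed-PM→Cruz, Thu-AM→Eriksen, Thu-PM→Cruz, Fri-AM→Varga, Fri-PM→Varga, Sat-AM→Cruz, Sat-PM→Eriksen+Diallo, Sun-AM→Yilmaz+Diallo.
Loads: Varga 3, Cruz 3, Yilmaz 2, Eriksen 3, Diallo 3, Mendoza 0 — all ≤ 3.

3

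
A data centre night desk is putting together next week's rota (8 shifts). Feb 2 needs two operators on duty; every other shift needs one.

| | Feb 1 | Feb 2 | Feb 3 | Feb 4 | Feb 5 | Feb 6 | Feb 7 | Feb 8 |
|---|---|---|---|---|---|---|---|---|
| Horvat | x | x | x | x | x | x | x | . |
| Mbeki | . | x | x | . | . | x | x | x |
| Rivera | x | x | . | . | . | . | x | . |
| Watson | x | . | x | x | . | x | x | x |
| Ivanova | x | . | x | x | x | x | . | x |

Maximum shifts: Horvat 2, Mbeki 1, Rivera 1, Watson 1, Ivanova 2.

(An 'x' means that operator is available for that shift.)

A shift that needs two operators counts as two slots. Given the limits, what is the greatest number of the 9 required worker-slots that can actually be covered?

7

Total capacity across all operators is 2+1+1+1+2 = 7, and 9 slots are needed, so at most 7 can be filled.
An assignment achieving 7: Feb 1→Rivera, Feb 2→Horvat+Mbeki, Feb 3→Ivanova, Feb 4→Watson, Feb 5→Horvat, Feb 8→Ivanova.
Loads: Horvat 2/2, Mbeki 1/1, Rivera 1/1, Watson 1/1, Ivanova 2/2.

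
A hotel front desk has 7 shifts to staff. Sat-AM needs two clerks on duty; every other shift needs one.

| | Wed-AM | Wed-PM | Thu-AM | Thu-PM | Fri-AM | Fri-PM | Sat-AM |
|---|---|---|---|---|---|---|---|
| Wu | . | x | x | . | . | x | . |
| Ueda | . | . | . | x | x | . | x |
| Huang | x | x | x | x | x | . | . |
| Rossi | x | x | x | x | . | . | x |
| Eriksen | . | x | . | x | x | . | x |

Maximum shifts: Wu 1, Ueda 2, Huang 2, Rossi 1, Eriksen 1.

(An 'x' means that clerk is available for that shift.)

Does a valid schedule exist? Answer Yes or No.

No

Total capacity is 1+2+2+1+1 = 7 but 8 worker-slots are needed — infeasible.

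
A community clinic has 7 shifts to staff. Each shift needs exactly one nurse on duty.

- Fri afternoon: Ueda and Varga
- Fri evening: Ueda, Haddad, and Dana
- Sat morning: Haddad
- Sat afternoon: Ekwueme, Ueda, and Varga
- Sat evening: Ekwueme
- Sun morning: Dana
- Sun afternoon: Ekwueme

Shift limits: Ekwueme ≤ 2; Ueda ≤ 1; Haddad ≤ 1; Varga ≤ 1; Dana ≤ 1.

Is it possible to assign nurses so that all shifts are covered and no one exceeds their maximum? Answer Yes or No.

Total capacity is 2+1+1+1+1 = 6 but 7 worker-slots are needed — infeasible.

No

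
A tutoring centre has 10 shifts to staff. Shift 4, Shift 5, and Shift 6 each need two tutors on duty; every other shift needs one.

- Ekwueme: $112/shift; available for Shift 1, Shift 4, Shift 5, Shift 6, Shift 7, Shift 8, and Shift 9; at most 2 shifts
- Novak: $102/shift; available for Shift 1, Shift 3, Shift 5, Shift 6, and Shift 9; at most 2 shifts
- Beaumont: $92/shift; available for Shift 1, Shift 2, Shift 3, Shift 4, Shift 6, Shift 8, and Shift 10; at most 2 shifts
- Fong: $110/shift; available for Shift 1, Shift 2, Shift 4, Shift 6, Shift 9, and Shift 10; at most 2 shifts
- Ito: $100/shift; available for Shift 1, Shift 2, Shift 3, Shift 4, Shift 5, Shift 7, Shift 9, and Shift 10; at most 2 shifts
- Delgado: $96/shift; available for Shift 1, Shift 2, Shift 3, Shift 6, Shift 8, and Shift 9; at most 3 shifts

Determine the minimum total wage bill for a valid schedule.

Picking the cheapest available tutor for each shift independently would cost $1238, but that ignores the shift limits.
An optimal schedule: Shift 1→Delgado, Shift 2→Fong, Shift 3→Ito, Shift 4→Fong+Ito, Shift 5→Ekwueme+Novak, Shift 6→Novak+Delgado, Shift 7→Ekwueme, Shift 8→Beaumont, Shift 9→Delgado, Shift 10→Beaumont.
Total: 96 + 110 + 100 + 110 + 100 + 112 + 102 + 102 + 96 + 112 + 92 + 96 + 92 = $1320.

$1320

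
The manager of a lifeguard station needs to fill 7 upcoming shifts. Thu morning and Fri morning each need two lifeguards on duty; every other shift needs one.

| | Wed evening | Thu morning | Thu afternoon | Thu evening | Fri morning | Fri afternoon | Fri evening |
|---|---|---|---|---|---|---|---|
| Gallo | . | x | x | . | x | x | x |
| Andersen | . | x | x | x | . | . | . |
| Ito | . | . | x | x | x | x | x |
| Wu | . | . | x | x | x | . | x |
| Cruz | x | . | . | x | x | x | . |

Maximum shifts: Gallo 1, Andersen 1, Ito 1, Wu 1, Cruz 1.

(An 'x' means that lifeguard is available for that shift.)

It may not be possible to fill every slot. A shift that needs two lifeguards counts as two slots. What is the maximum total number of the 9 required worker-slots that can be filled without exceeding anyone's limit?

5

Total capacity across all lifeguards is 1+1+1+1+1 = 5, and 9 slots are needed, so at most 5 can be filled.
An assignment achieving 5: Wed evening→Cruz, Thu morning→Gallo+Andersen, Fri afternoon→Ito, Fri evening→Wu.
Loads: Gallo 1/1, Andersen 1/1, Ito 1/1, Wu 1/1, Cruz 1/1.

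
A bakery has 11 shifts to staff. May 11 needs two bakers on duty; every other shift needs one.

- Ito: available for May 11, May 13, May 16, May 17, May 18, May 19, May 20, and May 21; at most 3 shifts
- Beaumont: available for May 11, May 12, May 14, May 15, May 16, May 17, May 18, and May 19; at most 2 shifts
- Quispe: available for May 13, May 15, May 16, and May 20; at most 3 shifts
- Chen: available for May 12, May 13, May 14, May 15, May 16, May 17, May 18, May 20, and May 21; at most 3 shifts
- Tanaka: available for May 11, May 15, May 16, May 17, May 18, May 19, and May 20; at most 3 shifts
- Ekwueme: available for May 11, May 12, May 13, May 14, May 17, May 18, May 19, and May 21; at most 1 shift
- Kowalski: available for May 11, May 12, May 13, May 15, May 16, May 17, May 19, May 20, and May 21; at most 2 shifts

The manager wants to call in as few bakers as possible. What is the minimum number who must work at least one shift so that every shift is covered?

4

12 slots to fill and no one can take more than 3, so at least ⌈12/3⌉ = 4 bakers are needed.
Ito, Quispe, Chen, and Tanaka alone can cover everything: May 11→Ito+Tanaka, May 12→Chen, May 13→Quispe, May 14→Chen, May 15→Quispe, May 16→Quispe, May 17→Chen, May 18→Tanaka, May 19→Ito, May 20→Tanaka, May 21→Ito.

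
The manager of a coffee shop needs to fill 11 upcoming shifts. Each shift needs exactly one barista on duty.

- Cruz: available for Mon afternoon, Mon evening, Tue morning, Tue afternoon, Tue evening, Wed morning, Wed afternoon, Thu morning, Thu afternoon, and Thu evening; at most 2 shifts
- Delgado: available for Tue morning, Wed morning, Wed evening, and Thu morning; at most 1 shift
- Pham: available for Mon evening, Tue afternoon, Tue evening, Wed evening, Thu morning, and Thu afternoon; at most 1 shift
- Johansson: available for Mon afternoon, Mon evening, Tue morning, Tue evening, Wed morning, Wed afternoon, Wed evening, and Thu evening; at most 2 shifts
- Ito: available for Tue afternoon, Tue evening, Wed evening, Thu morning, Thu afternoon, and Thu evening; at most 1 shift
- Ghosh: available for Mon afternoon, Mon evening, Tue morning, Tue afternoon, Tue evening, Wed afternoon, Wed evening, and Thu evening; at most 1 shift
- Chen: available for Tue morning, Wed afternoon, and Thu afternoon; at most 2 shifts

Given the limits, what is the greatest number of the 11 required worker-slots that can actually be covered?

10

Total capacity across all baristas is 2+1+1+2+1+1+2 = 10, and 11 slots are needed, so at most 10 can be filled.
An assignment achieving 10: Mon afternoon→Cruz, Mon evening→Pham, Tue morning→Chen, Tue afternoon→Ito, Tue evening→Ghosh, Wed morning→Cruz, Wed afternoon→Johansson, Thu morning→Delgado, Thu afternoon→Chen, Thu evening→Johansson.
Loads: Cruz 2/2, Delgado 1/1, Pham 1/1, Johansson 2/2, Ito 1/1, Ghosh 1/1, Chen 2/2.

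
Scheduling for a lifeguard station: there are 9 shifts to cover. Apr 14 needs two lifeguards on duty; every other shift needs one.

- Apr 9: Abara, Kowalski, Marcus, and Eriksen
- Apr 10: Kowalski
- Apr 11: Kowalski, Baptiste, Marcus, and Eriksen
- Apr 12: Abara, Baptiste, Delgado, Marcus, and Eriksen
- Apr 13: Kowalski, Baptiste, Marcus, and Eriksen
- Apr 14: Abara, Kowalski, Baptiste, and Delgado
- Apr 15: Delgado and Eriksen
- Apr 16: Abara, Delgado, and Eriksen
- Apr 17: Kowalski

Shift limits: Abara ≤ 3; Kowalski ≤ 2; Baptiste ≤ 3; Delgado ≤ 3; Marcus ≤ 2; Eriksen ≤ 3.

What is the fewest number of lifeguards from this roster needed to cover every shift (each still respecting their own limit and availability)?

10 slots to fill and no one can take more than 3, so at least ⌈10/3⌉ = 4 lifeguards are needed.
Abara, Kowalski, Baptiste, and Delgado alone can cover everything: Apr 9→Abara, Apr 10→Kowalski, Apr 11→Baptiste, Apr 12→Abara, Apr 13→Baptiste, Apr 14→Baptiste+Delgado, Apr 15→Delgado, Apr 16→Abara, Apr 17→Kowalski.

4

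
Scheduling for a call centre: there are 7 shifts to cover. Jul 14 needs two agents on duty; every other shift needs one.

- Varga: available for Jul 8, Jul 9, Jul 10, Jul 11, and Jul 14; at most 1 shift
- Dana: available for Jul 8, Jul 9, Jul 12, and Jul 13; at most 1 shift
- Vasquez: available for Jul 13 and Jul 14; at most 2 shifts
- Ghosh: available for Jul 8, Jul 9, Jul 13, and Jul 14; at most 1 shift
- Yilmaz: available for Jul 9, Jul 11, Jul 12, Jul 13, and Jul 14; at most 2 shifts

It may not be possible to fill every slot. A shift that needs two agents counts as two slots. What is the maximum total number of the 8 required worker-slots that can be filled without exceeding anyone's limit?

Total capacity across all agents is 1+1+2+1+2 = 7, and 8 slots are needed, so at most 7 can be filled.
An assignment achieving 7: Jul 8→Ghosh, Jul 9→Yilmaz, Jul 10→Varga, Jul 11→Yilmaz, Jul 12→Dana, Jul 13→Vasquez, Jul 14→Vasquez.
Loads: Varga 1/1, Dana 1/1, Vasquez 2/2, Ghosh 1/1, Yilmaz 2/2.

7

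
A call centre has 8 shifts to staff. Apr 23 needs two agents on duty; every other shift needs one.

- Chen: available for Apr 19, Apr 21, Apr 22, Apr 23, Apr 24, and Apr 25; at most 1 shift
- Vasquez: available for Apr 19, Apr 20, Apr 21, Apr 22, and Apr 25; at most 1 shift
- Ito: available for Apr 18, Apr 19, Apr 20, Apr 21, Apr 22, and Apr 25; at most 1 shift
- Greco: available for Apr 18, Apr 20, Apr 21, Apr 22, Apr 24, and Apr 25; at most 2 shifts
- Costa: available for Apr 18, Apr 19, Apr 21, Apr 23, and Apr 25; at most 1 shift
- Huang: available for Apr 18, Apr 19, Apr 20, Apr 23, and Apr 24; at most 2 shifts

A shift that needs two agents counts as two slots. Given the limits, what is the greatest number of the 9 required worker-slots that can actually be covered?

8

Total capacity across all agents is 1+1+1+2+1+2 = 8, and 9 slots are needed, so at most 8 can be filled.
An assignment achieving 8: Apr 18→Ito, Apr 19→Huang, Apr 20→Huang, Apr 21→Greco, Apr 22→Vasquez, Apr 23→Chen+Costa, Apr 24→Greco.
Loads: Chen 1/1, Vasquez 1/1, Ito 1/1, Greco 2/2, Costa 1/1, Huang 2/2.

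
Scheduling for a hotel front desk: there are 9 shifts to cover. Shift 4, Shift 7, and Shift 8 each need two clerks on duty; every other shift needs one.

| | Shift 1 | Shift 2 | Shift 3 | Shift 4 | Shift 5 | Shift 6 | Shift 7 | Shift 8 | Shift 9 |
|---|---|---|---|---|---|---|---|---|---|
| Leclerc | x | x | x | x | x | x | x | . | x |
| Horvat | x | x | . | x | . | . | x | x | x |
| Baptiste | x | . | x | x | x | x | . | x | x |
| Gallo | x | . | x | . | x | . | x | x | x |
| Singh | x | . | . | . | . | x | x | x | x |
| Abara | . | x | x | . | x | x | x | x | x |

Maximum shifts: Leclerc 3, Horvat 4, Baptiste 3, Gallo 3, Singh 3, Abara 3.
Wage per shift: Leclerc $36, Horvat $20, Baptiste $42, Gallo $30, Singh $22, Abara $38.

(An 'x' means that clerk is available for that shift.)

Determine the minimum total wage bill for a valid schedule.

$308

Picking the cheapest available clerk for each shift independently would cost $282, but that ignores the shift limits.
An optimal schedule: Shift 1→Horvat, Shift 2→Horvat, Shift 3→Gallo, Shift 4→Horvat+Leclerc, Shift 5→Gallo, Shift 6→Singh, Shift 7→Singh+Leclerc, Shift 8→Singh+Gallo, Shift 9→Horvat.
Total: 20 + 20 + 30 + 20 + 36 + 30 + 22 + 22 + 36 + 22 + 30 + 20 = $308.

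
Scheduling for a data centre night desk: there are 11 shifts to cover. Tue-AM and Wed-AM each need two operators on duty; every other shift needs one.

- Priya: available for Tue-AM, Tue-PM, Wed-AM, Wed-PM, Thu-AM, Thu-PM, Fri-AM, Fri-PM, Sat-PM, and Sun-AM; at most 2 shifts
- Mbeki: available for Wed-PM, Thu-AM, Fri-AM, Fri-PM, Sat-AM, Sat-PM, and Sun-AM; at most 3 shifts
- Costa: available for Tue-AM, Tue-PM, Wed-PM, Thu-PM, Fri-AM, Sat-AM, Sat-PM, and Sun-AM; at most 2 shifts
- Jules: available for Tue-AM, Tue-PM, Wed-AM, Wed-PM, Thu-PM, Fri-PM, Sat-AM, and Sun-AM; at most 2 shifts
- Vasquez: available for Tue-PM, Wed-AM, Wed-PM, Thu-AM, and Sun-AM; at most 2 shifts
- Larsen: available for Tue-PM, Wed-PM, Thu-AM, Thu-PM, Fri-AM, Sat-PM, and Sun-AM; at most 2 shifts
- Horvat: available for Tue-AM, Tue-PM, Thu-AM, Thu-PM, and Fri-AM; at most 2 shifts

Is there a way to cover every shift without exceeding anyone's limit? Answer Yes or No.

One valid schedule: Tue-AM→Jules+Horvat, Tue-PM→Vasquez, Wed-AM→Priya+Jules, Wed-PM→Vasquez, Thu-AM→Mbeki, Thu-PM→Costa, Fri-AM→Costa, Fri-PM→Priya, Sat-AM→Mbeki, Sat-PM→Mbeki, Sun-AM→Larsen.
Loads: Priya 2/2, Mbeki 3/3, Costa 2/2, Jules 2/2, Vasquez 2/2, Larsen 1/2, Horvat 1/2 — all within limits.

Yes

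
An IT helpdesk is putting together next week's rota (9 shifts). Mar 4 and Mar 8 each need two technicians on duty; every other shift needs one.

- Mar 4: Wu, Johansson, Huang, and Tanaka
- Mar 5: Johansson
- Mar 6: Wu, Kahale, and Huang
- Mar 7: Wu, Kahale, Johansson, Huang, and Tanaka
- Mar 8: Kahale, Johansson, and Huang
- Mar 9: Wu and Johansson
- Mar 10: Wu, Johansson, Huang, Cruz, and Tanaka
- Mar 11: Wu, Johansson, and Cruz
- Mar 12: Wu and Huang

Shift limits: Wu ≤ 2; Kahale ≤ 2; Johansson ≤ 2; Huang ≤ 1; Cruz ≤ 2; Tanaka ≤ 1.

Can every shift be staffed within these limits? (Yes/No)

Total capacity is 2+2+2+1+2+1 = 10 but 11 worker-slots are needed — infeasible.

No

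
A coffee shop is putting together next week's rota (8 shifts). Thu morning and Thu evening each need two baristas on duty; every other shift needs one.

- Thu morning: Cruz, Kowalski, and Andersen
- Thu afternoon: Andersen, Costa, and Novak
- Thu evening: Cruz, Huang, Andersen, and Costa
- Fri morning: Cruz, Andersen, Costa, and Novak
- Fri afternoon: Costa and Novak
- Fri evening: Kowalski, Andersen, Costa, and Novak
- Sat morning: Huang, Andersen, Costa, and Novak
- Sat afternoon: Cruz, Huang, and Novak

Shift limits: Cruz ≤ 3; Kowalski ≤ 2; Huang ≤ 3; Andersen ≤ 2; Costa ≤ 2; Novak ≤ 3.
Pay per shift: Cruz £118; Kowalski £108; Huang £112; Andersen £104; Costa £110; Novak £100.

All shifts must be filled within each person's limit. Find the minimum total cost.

Picking the cheapest available barista for each shift independently would cost £1026, but that ignores the shift limits.
An optimal schedule: Thu morning→Andersen+Kowalski, Thu afternoon→Novak, Thu evening→Costa+Huang, Fri morning→Andersen, Fri afternoon→Novak, Fri evening→Kowalski, Sat morning→Costa, Sat afternoon→Novak.
Total: 104 + 108 + 100 + 110 + 112 + 104 + 100 + 108 + 110 + 100 = £1056.

£1056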